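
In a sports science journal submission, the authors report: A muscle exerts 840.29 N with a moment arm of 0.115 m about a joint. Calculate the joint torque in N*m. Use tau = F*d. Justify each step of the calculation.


tau = F * d
tau = 840.29 * 0.115
tau = 96.6333 N*m

96.6333 N*m


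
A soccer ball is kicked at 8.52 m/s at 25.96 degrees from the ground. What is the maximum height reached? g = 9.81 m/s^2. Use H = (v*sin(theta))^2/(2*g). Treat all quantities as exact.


H = (v*sin(theta))^2 / (2*g)
vy = v*sin(theta) = 8.52 * sin(25.96 deg) = 3.7296 m/s
H = vy^2 / (2*g) = 13.9097 / (2*9.81)
H = 13.9097 / 19.62 = 0.709 m

0.709 m


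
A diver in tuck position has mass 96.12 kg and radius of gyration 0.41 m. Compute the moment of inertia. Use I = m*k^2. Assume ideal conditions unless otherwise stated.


I = m * k^2
I = 96.12 * 0.41^2
I = 96.12 * 0.1681 = 16.1578 kg*m^2

16.1578 kg*m^2


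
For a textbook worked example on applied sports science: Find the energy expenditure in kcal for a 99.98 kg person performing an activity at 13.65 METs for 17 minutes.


kcal = MET * mass * time_hr
Convert time: 17 min = 0.2833 hr
kcal = 13.65 * 99.98 * 0.2833
kcal = 386.6727 kcal

386.6727 kcal


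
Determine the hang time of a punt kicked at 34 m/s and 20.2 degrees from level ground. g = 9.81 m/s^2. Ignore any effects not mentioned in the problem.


T = 2*v*sin(theta)/g
sin(theta) = sin(20.2 deg) = 0.3453
T = 2*34*0.3453 / 9.81
T = 23.4803 / 9.81 = 2.3935 s

2.3935 s


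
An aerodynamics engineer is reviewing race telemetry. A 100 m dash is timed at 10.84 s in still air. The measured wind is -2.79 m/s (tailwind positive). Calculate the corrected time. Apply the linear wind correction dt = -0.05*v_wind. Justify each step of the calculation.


dt = -0.05 * v_wind = -0.05 * -2.79 = 0.1395 s
t_corrected = t_still + dt = 10.84 + (0.1395)
t_corrected = 10.9795 s

10.9795 s


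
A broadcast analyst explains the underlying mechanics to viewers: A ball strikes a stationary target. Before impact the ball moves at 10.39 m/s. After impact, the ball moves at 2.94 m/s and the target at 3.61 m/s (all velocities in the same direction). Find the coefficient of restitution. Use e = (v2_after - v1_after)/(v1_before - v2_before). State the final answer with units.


e = (v2_after - v1_after) / (v1_before - v2_before)
Numerator = 3.61 - 2.94 = 0.67
Denominator = 10.39 - 0 = 10.39
e = 0.67 / 10.39 = 0.0645

0.0645


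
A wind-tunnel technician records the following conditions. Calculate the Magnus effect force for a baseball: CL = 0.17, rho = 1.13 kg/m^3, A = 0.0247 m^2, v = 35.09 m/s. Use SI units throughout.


FM = 0.5 * CL * rho * A * v^2
FM = 0.5 * 0.17 * 1.13 * 0.0247 * 35.09^2
v^2 = 1231.3081
FM = 0.5 * 0.17 * 1.13 * 0.0247 * 1231.3081 = 2.9212 N

2.9212 N


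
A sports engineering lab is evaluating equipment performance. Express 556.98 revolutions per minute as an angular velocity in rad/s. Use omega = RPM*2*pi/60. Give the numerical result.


omega = RPM * 2 * pi / 60
omega = 556.98 * 2 * 3.14159 / 60
omega = 3499.6086 / 60 = 58.3268 rad/s

58.3268 rad/s


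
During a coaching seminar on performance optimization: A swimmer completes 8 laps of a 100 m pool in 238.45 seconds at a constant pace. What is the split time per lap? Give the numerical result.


Split time = total_time / n_laps = 238.45 / 8
Split time = 29.8062 s per lap

29.8062 s


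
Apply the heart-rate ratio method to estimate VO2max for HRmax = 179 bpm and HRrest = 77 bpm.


VO2max = 15.3 * HRmax / HRrest
VO2max = 15.3 * 179 / 77
VO2max = 2738.7 / 77 = 35.5675 mL/kg/min

35.5675 mL/kg/min


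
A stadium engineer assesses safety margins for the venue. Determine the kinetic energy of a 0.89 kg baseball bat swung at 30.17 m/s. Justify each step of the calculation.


KE = 0.5 * m * v^2
KE = 0.5 * 0.89 * 30.17^2
KE = 0.5 * 0.89 * 910.2289 = 405.0519 J

405.0519 J


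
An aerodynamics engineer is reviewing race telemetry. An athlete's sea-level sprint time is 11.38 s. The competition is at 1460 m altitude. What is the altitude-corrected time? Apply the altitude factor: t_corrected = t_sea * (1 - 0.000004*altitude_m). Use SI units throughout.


Correction factor = 1 - 0.000004 * 1460 = 0.99416
t_corrected = t_sea * factor = 11.38 * 0.99416
t_corrected = 11.3135 s

11.3135 s


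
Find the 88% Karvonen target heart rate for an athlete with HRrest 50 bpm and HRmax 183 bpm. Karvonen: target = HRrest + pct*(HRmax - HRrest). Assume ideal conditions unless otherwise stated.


Target = HRrest + pct*(HRmax - HRrest)
Heart rate reserve = HRmax - HRrest = 183 - 50 = 133 bpm
Fraction = 88% = 0.88
Target = 50 + 0.88 * 133
Target = 50 + 117.04 = 167.04 bpm

167.04 bpm


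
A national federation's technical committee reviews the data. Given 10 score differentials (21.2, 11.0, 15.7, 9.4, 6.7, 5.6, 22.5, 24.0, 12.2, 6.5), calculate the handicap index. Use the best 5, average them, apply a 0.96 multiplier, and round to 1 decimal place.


All differentials: 21.2, 11.0, 15.7, 9.4, 6.7, 5.6, 22.5, 24.0, 12.2, 6.5
Sorted: 5.6, 6.5, 6.7, 9.4, 11.0, 12.2, 15.7, 21.2, 22.5, 24.0
Best 5: 5.6, 6.5, 6.7, 9.4, 11.0
Average of best = 39.2 / 5 = 7.84
Raw index = 7.84 * 0.96 = 7.5264
Handicap index = round(7.5264, 1) = 7.5

7.5


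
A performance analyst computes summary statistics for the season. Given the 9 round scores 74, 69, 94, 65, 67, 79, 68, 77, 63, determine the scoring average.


Average = sum / n
Sum = 656
Average = 656 / 9 = 72.8889

72.8889


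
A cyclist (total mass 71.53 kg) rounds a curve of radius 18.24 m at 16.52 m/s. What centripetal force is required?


Fc = m * v^2 / r
v^2 = 16.52^2 = 272.9104
Fc = 71.53 * 272.9104 / 18.24
Fc = 19521.2809 / 18.24 = 1070.2457 N

1070.2457 N


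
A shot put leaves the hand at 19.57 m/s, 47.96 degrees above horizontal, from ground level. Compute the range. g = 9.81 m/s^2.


R = v^2 * sin(2*theta) / g
Convert angle to radians: theta = 47.96 deg = 0.8371 rad
sin(2*theta) = sin(1.6741) = 0.9947
R = 19.57^2 * 0.9947 / 9.81
R = 382.9849 * 0.9947 / 9.81 = 38.832 m

38.832 m


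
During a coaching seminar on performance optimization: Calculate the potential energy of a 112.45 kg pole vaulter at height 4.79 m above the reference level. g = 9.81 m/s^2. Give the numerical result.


PE = m * g * h
PE = 112.45 * 9.81 * 4.79
PE = 1103.1345 * 4.79 = 5284.0143 J

5284.0143 J


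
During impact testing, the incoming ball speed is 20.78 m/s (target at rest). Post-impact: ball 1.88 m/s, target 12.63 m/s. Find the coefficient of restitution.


e = (v2_after - v1_after) / (v1_before - v2_before)
Numerator = 12.63 - 1.88 = 10.75
Denominator = 20.78 - 0 = 20.78
e = 10.75 / 20.78 = 0.5173

0.5173


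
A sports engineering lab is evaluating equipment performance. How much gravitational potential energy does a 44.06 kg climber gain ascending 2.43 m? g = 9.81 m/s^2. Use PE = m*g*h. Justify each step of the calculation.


PE = m * g * h
PE = 44.06 * 9.81 * 2.43
PE = 432.2286 * 2.43 = 1050.3155 J

1050.3155 J


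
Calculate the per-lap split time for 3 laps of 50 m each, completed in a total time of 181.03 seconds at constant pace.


Split time = total_time / n_laps = 181.03 / 3
Split time = 60.3433 s per lap

60.3433 s


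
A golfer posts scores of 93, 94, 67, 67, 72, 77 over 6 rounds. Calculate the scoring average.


Average = sum / n
Sum = 470
Average = 470 / 6 = 78.3333

78.3333


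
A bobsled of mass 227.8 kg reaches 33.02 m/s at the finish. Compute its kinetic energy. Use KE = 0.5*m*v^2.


KE = 0.5 * m * v^2
KE = 0.5 * 227.8 * 33.02^2
KE = 0.5 * 227.8 * 1090.3204 = 124187.4936 J

124187.4936 J


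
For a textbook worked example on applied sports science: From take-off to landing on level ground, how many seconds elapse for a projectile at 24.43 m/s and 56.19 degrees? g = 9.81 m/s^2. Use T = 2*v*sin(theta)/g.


T = 2*v*sin(theta)/g
sin(theta) = sin(56.19 deg) = 0.8309
T = 2*24.43*0.8309 / 9.81
T = 40.5972 / 9.81 = 4.1383 s

4.1383 s


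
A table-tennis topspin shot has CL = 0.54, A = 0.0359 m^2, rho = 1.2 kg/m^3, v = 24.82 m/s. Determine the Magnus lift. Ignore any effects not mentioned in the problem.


FM = 0.5 * CL * rho * A * v^2
FM = 0.5 * 0.54 * 1.2 * 0.0359 * 24.82^2
v^2 = 616.0324
FM = 0.5 * 0.54 * 1.2 * 0.0359 * 616.0324 = 7.1654 N

7.1654 N


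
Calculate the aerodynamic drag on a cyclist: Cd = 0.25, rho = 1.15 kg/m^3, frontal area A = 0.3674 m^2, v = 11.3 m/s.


Fd = 0.5 * Cd * rho * A * v^2
Fd = 0.5 * 0.25 * 1.15 * 0.3674 * 11.3^2
v^2 = 127.69
Fd = 0.5 * 0.25 * 1.15 * 0.3674 * 127.69 = 6.7438 N

6.7438 N


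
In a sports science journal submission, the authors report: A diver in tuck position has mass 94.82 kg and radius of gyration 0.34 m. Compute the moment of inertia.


I = m * k^2
I = 94.82 * 0.34^2
I = 94.82 * 0.1156 = 10.9612 kg*m^2

10.9612 kg*m^2


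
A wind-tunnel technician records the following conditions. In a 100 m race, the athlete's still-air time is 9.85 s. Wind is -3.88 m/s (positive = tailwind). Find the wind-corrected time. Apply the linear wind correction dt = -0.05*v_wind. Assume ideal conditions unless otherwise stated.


dt = -0.05 * v_wind = -0.05 * -3.88 = 0.194 s
t_corrected = t_still + dt = 9.85 + (0.194)
t_corrected = 10.044 s

10.044 s


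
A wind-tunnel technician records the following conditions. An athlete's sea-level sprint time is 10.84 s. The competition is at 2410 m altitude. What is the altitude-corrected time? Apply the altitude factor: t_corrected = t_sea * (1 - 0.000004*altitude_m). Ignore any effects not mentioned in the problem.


Correction factor = 1 - 0.000004 * 2410 = 0.99036
t_corrected = t_sea * factor = 10.84 * 0.99036
t_corrected = 10.7355 s

10.7355 s


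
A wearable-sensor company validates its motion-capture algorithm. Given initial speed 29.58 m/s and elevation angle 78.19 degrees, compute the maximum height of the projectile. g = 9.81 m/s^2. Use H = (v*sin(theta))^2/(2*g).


H = (v*sin(theta))^2 / (2*g)
vy = v*sin(theta) = 29.58 * sin(78.19 deg) = 28.9538 m/s
H = vy^2 / (2*g) = 838.3249 / (2*9.81)
H = 838.3249 / 19.62 = 42.7281 m

42.7281 m


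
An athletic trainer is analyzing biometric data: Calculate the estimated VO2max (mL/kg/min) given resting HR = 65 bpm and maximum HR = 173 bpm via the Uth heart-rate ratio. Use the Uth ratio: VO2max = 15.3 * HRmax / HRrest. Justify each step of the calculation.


VO2max = 15.3 * HRmax / HRrest
VO2max = 15.3 * 173 / 65
VO2max = 2646.9 / 65 = 40.7215 mL/kg/min

40.7215 mL/kg/min


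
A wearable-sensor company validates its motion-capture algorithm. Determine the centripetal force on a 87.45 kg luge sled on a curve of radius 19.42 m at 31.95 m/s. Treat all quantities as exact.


Fc = m * v^2 / r
v^2 = 31.95^2 = 1020.8025
Fc = 87.45 * 1020.8025 / 19.42
Fc = 89269.1786 / 19.42 = 4596.7651 N

4596.7651 N


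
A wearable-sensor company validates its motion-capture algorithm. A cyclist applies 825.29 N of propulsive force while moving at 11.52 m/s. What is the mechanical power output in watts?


P = F * v
P = 825.29 * 11.52
P = 9507.3408 W

9507.3408 W


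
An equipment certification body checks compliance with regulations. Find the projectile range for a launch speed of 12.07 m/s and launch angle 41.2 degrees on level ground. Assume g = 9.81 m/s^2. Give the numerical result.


R = v^2 * sin(2*theta) / g
Convert angle to radians: theta = 41.2 deg = 0.7191 rad
sin(2*theta) = sin(1.4382) = 0.9912
R = 12.07^2 * 0.9912 / 9.81
R = 145.6849 * 0.9912 / 9.81 = 14.7202 m

14.7202 m


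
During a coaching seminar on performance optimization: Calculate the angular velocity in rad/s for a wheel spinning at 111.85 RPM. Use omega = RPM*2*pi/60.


omega = RPM * 2 * pi / 60
omega = 111.85 * 2 * 3.14159 / 60
omega = 702.7743 / 60 = 11.7129 rad/s

11.7129 rad/s


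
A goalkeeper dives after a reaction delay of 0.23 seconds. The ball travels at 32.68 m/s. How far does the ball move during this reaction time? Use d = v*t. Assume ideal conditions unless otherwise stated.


d = v * t
d = 32.68 * 0.23
d = 7.5164 m

7.5164 m


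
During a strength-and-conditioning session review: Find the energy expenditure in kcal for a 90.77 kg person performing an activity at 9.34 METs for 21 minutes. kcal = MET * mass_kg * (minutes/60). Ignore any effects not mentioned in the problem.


kcal = MET * mass * time_hr
Convert time: 21 min = 0.35 hr
kcal = 9.34 * 90.77 * 0.35
kcal = 296.7271 kcal

296.7271 kcal


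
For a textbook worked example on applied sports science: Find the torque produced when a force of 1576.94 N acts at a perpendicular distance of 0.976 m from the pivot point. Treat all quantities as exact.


tau = F * d
tau = 1576.94 * 0.976
tau = 1539.0934 N*m

1539.0934 N*m


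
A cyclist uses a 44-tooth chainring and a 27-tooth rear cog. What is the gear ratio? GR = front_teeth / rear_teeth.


GR = front_teeth / rear_teeth
GR = 44 / 27
GR = 1.6296

1.6296


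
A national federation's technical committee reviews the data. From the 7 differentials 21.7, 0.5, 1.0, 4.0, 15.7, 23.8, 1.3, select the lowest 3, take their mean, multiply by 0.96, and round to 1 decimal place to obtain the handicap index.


All differentials: 21.7, 0.5, 1.0, 4.0, 15.7, 23.8, 1.3
Sorted: 0.5, 1.0, 1.3, 4.0, 15.7, 21.7, 23.8
Best 3: 0.5, 1.0, 1.3
Average of best = 2.8 / 3 = 0.9333
Raw index = 0.9333 * 0.96 = 0.896
Handicap index = round(0.896, 1) = 0.9

0.9


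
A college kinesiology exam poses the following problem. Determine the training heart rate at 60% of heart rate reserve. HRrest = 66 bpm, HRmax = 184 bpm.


Target = HRrest + pct*(HRmax - HRrest)
Heart rate reserve = HRmax - HRrest = 184 - 66 = 118 bpm
Fraction = 60% = 0.6
Target = 66 + 0.6 * 118
Target = 66 + 70.8 = 136.8 bpm

136.8 bpm


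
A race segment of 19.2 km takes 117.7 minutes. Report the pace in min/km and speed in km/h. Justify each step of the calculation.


Pace = time / distance = 117.7 min / 19.2 km = 6.1302 min/km
Speed = distance / time_in_hours = 19.2 / 1.9617 hr
Speed = 9.7876 km/h

6.1302 min/km, 9.7876 km/h


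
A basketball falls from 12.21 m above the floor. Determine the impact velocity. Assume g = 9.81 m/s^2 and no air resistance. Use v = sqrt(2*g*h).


v = sqrt(2 * g * h)
v = sqrt(2 * 9.81 * 12.21)
v = sqrt(239.5602) = 15.4777 m/s

15.4777 m/s


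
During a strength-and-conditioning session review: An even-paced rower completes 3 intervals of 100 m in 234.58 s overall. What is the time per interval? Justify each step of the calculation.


Split time = total_time / n_laps = 234.58 / 3
Split time = 78.1933 s per lap

78.1933 s


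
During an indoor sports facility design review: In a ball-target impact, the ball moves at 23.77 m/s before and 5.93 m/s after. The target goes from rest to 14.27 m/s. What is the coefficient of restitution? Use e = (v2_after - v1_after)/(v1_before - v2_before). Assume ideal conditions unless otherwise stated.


e = (v2_after - v1_after) / (v1_before - v2_before)
Numerator = 14.27 - 5.93 = 8.34
Denominator = 23.77 - 0 = 23.77
e = 8.34 / 23.77 = 0.3509

0.3509


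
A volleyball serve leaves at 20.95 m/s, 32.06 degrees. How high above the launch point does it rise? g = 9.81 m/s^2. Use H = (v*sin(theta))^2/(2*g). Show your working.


H = (v*sin(theta))^2 / (2*g)
vy = v*sin(theta) = 20.95 * sin(32.06 deg) = 11.1204 m/s
H = vy^2 / (2*g) = 123.6635 / (2*9.81)
H = 123.6635 / 19.62 = 6.3029 m

6.3029 m


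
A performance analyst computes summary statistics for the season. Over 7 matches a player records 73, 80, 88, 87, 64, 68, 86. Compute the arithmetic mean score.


Average = sum / n
Sum = 546
Average = 546 / 7 = 78

78


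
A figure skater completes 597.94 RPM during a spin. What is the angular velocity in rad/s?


omega = RPM * 2 * pi / 60
omega = 597.94 * 2 * 3.14159 / 60
omega = 3756.9678 / 60 = 62.6161 rad/s

62.6161 rad/s


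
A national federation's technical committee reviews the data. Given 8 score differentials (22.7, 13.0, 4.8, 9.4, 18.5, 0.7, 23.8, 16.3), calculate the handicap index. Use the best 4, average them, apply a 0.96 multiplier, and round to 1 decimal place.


All differentials: 22.7, 13.0, 4.8, 9.4, 18.5, 0.7, 23.8, 16.3
Sorted: 0.7, 4.8, 9.4, 13.0, 16.3, 18.5, 22.7, 23.8
Best 4: 0.7, 4.8, 9.4, 13.0
Average of best = 27.9 / 4 = 6.975
Raw index = 6.975 * 0.96 = 6.696
Handicap index = round(6.696, 1) = 6.7

6.7


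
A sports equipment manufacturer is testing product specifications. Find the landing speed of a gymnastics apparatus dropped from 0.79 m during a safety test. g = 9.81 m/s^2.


v = sqrt(2 * g * h)
v = sqrt(2 * 9.81 * 0.79)
v = sqrt(15.4998) = 3.937 m/s

3.937 m/s


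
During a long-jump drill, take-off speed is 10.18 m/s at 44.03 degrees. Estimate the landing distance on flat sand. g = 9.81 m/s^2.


R = v^2 * sin(2*theta) / g
Convert angle to radians: theta = 44.03 deg = 0.7685 rad
sin(2*theta) = sin(1.5369) = 0.9994
R = 10.18^2 * 0.9994 / 9.81
R = 103.6324 * 0.9994 / 9.81 = 10.5579 m

10.5579 m


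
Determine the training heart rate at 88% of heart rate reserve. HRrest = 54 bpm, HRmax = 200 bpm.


Target = HRrest + pct*(HRmax - HRrest)
Heart rate reserve = HRmax - HRrest = 200 - 54 = 146 bpm
Fraction = 88% = 0.88
Target = 54 + 0.88 * 146
Target = 54 + 128.48 = 182.48 bpm

182.48 bpm


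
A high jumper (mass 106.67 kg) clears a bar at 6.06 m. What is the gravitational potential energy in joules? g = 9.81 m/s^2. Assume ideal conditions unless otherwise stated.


PE = m * g * h
PE = 106.67 * 9.81 * 6.06
PE = 1046.4327 * 6.06 = 6341.3822 J

6341.3822 J


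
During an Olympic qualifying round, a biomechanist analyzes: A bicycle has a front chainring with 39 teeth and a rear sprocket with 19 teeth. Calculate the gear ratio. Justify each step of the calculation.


GR = front_teeth / rear_teeth
GR = 39 / 19
GR = 2.0526

2.0526


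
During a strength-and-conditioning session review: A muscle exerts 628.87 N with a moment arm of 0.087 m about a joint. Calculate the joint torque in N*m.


tau = F * d
tau = 628.87 * 0.087
tau = 54.7117 N*m

54.7117 N*m


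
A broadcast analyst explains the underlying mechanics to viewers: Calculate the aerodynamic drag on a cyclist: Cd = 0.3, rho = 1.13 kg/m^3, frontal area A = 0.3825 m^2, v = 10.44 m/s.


Fd = 0.5 * Cd * rho * A * v^2
Fd = 0.5 * 0.3 * 1.13 * 0.3825 * 10.44^2
v^2 = 108.9936
Fd = 0.5 * 0.3 * 1.13 * 0.3825 * 108.9936 = 7.0665 N

7.0665 N


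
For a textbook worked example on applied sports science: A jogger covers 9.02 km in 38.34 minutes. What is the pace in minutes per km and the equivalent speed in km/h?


Pace = time / distance = 38.34 min / 9.02 km = 4.2506 min/km
Speed = distance / time_in_hours = 9.02 / 0.639 hr
Speed = 14.1158 km/h

4.2506 min/km, 14.1158 km/h


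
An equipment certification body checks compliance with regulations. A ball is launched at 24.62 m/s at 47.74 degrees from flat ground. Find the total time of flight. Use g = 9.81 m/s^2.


T = 2*v*sin(theta)/g
sin(theta) = sin(47.74 deg) = 0.7401
T = 2*24.62*0.7401 / 9.81
T = 36.4426 / 9.81 = 3.7148 s

3.7148 s


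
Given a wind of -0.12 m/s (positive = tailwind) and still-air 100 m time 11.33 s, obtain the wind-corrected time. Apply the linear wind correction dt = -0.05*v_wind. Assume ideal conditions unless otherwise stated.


dt = -0.05 * v_wind = -0.05 * -0.12 = 0.006 s
t_corrected = t_still + dt = 11.33 + (0.006)
t_corrected = 11.336 s

11.336 s


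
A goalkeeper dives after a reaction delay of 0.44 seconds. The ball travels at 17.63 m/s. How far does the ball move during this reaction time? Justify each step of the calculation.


d = v * t
d = 17.63 * 0.44
d = 7.7572 m

7.7572 m


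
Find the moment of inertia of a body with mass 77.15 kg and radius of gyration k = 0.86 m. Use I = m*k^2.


I = m * k^2
I = 77.15 * 0.86^2
I = 77.15 * 0.7396 = 57.0601 kg*m^2

57.0601 kg*m^2


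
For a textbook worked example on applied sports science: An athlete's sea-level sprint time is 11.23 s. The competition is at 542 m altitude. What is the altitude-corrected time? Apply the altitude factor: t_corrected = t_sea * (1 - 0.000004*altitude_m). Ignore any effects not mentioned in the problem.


Correction factor = 1 - 0.000004 * 542 = 0.997832
t_corrected = t_sea * factor = 11.23 * 0.997832
t_corrected = 11.2057 s

11.2057 s


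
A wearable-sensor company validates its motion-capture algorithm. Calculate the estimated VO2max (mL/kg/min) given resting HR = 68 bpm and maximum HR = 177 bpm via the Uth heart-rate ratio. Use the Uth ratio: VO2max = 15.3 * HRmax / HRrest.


VO2max = 15.3 * HRmax / HRrest
VO2max = 15.3 * 177 / 68
VO2max = 2708.1 / 68 = 39.825 mL/kg/min

39.825 mL/kg/min


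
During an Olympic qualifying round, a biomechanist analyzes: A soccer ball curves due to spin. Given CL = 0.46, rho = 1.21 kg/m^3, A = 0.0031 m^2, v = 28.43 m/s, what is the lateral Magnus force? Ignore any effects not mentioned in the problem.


FM = 0.5 * CL * rho * A * v^2
FM = 0.5 * 0.46 * 1.21 * 0.0031 * 28.43^2
v^2 = 808.2649
FM = 0.5 * 0.46 * 1.21 * 0.0031 * 808.2649 = 0.6973 N

0.6973 N


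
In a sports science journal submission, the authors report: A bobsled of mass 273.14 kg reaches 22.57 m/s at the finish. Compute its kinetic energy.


KE = 0.5 * m * v^2
KE = 0.5 * 273.14 * 22.57^2
KE = 0.5 * 273.14 * 509.4049 = 69569.4272 J

69569.4272 J


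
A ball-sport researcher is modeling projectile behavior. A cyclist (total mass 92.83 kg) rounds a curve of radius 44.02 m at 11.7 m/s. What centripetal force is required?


Fc = m * v^2 / r
v^2 = 11.7^2 = 136.89
Fc = 92.83 * 136.89 / 44.02
Fc = 12707.4987 / 44.02 = 288.6756 N

288.6756 N


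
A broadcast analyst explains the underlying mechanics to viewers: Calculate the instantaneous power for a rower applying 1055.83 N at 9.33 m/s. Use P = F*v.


P = F * v
P = 1055.83 * 9.33
P = 9850.8939 W

9850.8939 W


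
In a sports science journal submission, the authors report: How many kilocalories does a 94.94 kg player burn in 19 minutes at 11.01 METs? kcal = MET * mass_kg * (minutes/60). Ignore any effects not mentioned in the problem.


kcal = MET * mass * time_hr
Convert time: 19 min = 0.3167 hr
kcal = 11.01 * 94.94 * 0.3167
kcal = 331.0083 kcal

331.0083 kcal


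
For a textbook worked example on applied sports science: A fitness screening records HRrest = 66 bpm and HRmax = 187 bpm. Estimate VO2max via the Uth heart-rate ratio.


VO2max = 15.3 * HRmax / HRrest
VO2max = 15.3 * 187 / 66
VO2max = 2861.1 / 66 = 43.35 mL/kg/min

43.35 mL/kg/min


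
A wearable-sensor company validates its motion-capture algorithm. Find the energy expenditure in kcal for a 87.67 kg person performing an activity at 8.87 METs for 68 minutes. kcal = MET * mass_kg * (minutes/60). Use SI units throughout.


kcal = MET * mass * time_hr
Convert time: 68 min = 1.1333 hr
kcal = 8.87 * 87.67 * 1.1333
kcal = 881.3173 kcal

881.3173 kcal


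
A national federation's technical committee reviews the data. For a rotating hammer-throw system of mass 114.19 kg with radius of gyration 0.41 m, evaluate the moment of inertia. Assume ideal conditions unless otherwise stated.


I = m * k^2
I = 114.19 * 0.41^2
I = 114.19 * 0.1681 = 19.1953 kg*m^2

19.1953 kg*m^2


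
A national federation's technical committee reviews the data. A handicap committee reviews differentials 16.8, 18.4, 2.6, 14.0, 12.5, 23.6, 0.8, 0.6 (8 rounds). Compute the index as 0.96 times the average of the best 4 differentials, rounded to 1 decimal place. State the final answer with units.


All differentials: 16.8, 18.4, 2.6, 14.0, 12.5, 23.6, 0.8, 0.6
Sorted: 0.6, 0.8, 2.6, 12.5, 14.0, 16.8, 18.4, 23.6
Best 4: 0.6, 0.8, 2.6, 12.5
Average of best = 16.5 / 4 = 4.125
Raw index = 4.125 * 0.96 = 3.96
Handicap index = round(3.96, 1) = 4.0

4.0


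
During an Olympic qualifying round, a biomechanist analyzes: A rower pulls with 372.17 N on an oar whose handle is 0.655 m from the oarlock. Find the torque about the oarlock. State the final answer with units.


tau = F * d
tau = 372.17 * 0.655
tau = 243.7714 N*m

243.7714 N*m


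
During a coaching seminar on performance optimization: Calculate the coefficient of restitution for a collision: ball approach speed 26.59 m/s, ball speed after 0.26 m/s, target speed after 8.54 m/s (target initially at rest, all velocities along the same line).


e = (v2_after - v1_after) / (v1_before - v2_before)
Numerator = 8.54 - 0.26 = 8.28
Denominator = 26.59 - 0 = 26.59
e = 8.28 / 26.59 = 0.3114

0.3114


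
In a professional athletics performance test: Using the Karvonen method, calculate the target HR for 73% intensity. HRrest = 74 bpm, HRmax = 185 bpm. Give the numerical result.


Target = HRrest + pct*(HRmax - HRrest)
Heart rate reserve = HRmax - HRrest = 185 - 74 = 111 bpm
Fraction = 73% = 0.73
Target = 74 + 0.73 * 111
Target = 74 + 81.03 = 155.03 bpm

155.03 bpm


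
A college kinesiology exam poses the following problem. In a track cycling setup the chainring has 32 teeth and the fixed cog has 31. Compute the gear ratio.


GR = front_teeth / rear_teeth
GR = 32 / 31
GR = 1.0323

1.0323


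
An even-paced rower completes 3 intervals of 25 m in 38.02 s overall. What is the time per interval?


Split time = total_time / n_laps = 38.02 / 3
Split time = 12.6733 s per lap

12.6733 s


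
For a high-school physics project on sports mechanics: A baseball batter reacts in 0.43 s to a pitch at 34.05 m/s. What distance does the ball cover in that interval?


d = v * t
d = 34.05 * 0.43
d = 14.6415 m

14.6415 m


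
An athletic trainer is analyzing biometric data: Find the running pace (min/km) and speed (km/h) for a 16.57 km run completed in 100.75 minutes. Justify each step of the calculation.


Pace = time / distance = 100.75 min / 16.57 km = 6.0803 min/km
Speed = distance / time_in_hours = 16.57 / 1.6792 hr
Speed = 9.868 km/h

6.0803 min/km, 9.868 km/h


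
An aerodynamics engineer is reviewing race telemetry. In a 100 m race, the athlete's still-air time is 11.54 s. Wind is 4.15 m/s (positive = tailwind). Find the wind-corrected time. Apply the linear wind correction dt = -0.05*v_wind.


dt = -0.05 * v_wind = -0.05 * 4.15 = -0.2075 s
t_corrected = t_still + dt = 11.54 + (-0.2075)
t_corrected = 11.3325 s

11.3325 s


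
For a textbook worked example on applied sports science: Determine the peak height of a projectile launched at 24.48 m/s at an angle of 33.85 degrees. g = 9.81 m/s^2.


H = (v*sin(theta))^2 / (2*g)
vy = v*sin(theta) = 24.48 * sin(33.85 deg) = 13.6359 m/s
H = vy^2 / (2*g) = 185.9368 / (2*9.81)
H = 185.9368 / 19.62 = 9.4769 m

9.4769 m


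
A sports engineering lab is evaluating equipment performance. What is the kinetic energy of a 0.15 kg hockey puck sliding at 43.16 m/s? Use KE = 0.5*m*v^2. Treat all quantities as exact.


KE = 0.5 * m * v^2
KE = 0.5 * 0.15 * 43.16^2
KE = 0.5 * 0.15 * 1862.7856 = 139.7089 J

139.7089 J


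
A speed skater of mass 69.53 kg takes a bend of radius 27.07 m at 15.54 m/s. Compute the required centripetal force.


Fc = m * v^2 / r
v^2 = 15.54^2 = 241.4916
Fc = 69.53 * 241.4916 / 27.07
Fc = 16790.9109 / 27.07 = 620.2775 N

620.2775 N


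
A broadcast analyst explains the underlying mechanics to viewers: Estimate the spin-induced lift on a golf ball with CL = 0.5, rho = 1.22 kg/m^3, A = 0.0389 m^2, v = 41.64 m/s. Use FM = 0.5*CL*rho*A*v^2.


FM = 0.5 * CL * rho * A * v^2
FM = 0.5 * 0.5 * 1.22 * 0.0389 * 41.64^2
v^2 = 1733.8896
FM = 0.5 * 0.5 * 1.22 * 0.0389 * 1733.8896 = 20.5717 N

20.5717 N


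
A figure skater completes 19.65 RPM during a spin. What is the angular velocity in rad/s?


omega = RPM * 2 * pi / 60
omega = 19.65 * 2 * 3.14159 / 60
omega = 123.4646 / 60 = 2.0577 rad/s

2.0577 rad/s


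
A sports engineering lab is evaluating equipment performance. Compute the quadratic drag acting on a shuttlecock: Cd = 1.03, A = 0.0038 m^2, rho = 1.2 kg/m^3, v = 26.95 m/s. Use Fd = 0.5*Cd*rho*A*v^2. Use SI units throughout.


Fd = 0.5 * Cd * rho * A * v^2
Fd = 0.5 * 1.03 * 1.2 * 0.0038 * 26.95^2
v^2 = 726.3025
Fd = 0.5 * 1.03 * 1.2 * 0.0038 * 726.3025 = 1.7056 N

1.7056 N


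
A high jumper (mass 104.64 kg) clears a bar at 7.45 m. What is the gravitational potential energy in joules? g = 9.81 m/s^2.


PE = m * g * h
PE = 104.64 * 9.81 * 7.45
PE = 1026.5184 * 7.45 = 7647.5621 J

7647.5621 J


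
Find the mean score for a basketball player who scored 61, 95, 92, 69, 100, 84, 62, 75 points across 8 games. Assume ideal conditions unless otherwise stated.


Average = sum / n
Sum = 638
Average = 638 / 8 = 79.75

79.75


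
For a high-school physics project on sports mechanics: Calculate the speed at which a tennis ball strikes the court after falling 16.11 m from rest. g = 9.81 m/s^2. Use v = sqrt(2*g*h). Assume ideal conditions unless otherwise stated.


v = sqrt(2 * g * h)
v = sqrt(2 * 9.81 * 16.11)
v = sqrt(316.0782) = 17.7786 m/s

17.7786 m/s


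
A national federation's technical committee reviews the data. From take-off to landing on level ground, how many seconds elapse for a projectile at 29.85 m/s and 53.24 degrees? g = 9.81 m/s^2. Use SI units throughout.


T = 2*v*sin(theta)/g
sin(theta) = sin(53.24 deg) = 0.8011
T = 2*29.85*0.8011 / 9.81
T = 47.8286 / 9.81 = 4.8755 s

4.8755 s


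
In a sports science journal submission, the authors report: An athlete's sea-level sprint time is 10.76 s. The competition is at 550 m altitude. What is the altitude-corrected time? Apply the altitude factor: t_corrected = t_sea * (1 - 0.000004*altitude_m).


Correction factor = 1 - 0.000004 * 550 = 0.9978
t_corrected = t_sea * factor = 10.76 * 0.9978
t_corrected = 10.7363 s

10.7363 s


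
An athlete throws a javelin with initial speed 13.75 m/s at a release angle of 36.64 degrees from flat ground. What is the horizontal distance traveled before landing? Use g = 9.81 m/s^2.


R = v^2 * sin(2*theta) / g
Convert angle to radians: theta = 36.64 deg = 0.6395 rad
sin(2*theta) = sin(1.279) = 0.9577
R = 13.75^2 * 0.9577 / 9.81
R = 189.0625 * 0.9577 / 9.81 = 18.4576 m

18.4576 m


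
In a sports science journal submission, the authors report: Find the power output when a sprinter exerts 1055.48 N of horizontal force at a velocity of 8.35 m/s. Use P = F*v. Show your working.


P = F * v
P = 1055.48 * 8.35
P = 8813.258 W

8813.258 W


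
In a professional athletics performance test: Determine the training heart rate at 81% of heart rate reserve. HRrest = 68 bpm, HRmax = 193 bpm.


Target = HRrest + pct*(HRmax - HRrest)
Heart rate reserve = HRmax - HRrest = 193 - 68 = 125 bpm
Fraction = 81% = 0.81
Target = 68 + 0.81 * 125
Target = 68 + 101.25 = 169.25 bpm

169.25 bpm


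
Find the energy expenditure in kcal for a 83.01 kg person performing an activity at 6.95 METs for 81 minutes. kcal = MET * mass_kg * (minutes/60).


kcal = MET * mass * time_hr
Convert time: 81 min = 1.35 hr
kcal = 6.95 * 83.01 * 1.35
kcal = 778.8413 kcal

778.8413 kcal


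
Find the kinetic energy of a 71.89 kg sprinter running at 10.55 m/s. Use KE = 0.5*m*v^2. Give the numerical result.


KE = 0.5 * m * v^2
KE = 0.5 * 71.89 * 10.55^2
KE = 0.5 * 71.89 * 111.3025 = 4000.7684 J

4000.7684 J


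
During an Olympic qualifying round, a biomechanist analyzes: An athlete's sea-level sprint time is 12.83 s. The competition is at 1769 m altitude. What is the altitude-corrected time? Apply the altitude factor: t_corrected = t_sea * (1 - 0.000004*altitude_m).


Correction factor = 1 - 0.000004 * 1769 = 0.992924
t_corrected = t_sea * factor = 12.83 * 0.992924
t_corrected = 12.7392 s

12.7392 s


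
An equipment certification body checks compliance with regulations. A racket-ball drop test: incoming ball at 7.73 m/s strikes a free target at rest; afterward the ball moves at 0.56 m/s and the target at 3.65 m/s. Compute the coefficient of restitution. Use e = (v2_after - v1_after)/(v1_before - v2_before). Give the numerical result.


e = (v2_after - v1_after) / (v1_before - v2_before)
Numerator = 3.65 - 0.56 = 3.09
Denominator = 7.73 - 0 = 7.73
e = 3.09 / 7.73 = 0.3997

0.3997


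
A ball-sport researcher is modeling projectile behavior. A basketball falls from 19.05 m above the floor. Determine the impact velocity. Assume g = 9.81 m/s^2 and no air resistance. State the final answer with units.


v = sqrt(2 * g * h)
v = sqrt(2 * 9.81 * 19.05)
v = sqrt(373.761) = 19.3329 m/s

19.3329 m/s


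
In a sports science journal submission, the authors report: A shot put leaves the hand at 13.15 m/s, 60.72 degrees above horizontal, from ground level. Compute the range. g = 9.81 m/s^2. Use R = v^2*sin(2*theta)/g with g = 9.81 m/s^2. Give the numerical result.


R = v^2 * sin(2*theta) / g
Convert angle to radians: theta = 60.72 deg = 1.0598 rad
sin(2*theta) = sin(2.1195) = 0.8532
R = 13.15^2 * 0.8532 / 9.81
R = 172.9225 * 0.8532 / 9.81 = 15.0393 m

15.0393 m


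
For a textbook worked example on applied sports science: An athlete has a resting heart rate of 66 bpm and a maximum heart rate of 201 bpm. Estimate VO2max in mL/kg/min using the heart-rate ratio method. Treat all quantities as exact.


VO2max = 15.3 * HRmax / HRrest
VO2max = 15.3 * 201 / 66
VO2max = 3075.3 / 66 = 46.5955 mL/kg/min

46.5955 mL/kg/min


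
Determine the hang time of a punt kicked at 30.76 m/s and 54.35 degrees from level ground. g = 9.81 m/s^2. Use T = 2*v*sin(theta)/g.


T = 2*v*sin(theta)/g
sin(theta) = sin(54.35 deg) = 0.8126
T = 2*30.76*0.8126 / 9.81
T = 49.9907 / 9.81 = 5.0959 s

5.0959 s


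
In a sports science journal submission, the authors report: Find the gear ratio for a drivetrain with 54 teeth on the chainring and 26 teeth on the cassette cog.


GR = front_teeth / rear_teeth
GR = 54 / 26
GR = 2.0769

2.0769


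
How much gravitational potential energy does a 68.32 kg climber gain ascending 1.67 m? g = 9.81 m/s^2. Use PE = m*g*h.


PE = m * g * h
PE = 68.32 * 9.81 * 1.67
PE = 670.2192 * 1.67 = 1119.2661 J

1119.2661 J


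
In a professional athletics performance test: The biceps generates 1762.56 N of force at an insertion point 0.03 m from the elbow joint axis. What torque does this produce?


tau = F * d
tau = 1762.56 * 0.03
tau = 52.8768 N*m

52.8768 N*m


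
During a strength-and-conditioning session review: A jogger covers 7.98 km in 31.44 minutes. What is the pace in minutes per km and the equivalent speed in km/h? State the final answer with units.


Pace = time / distance = 31.44 min / 7.98 km = 3.9398 min/km
Speed = distance / time_in_hours = 7.98 / 0.524 hr
Speed = 15.229 km/h

3.9398 min/km, 15.229 km/h


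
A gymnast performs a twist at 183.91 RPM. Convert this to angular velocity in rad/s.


omega = RPM * 2 * pi / 60
omega = 183.91 * 2 * 3.14159 / 60
omega = 1155.5406 / 60 = 19.259 rad/s

19.259 rad/s


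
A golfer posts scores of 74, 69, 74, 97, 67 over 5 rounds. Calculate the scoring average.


Average = sum / n
Sum = 381
Average = 381 / 5 = 76.2

76.2


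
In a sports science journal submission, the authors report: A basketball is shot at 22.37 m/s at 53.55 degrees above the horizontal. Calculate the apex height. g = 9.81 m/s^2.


H = (v*sin(theta))^2 / (2*g)
vy = v*sin(theta) = 22.37 * sin(53.55 deg) = 17.9939 m/s
H = vy^2 / (2*g) = 323.7798 / (2*9.81)
H = 323.7798 / 19.62 = 16.5025 m

16.5025 m


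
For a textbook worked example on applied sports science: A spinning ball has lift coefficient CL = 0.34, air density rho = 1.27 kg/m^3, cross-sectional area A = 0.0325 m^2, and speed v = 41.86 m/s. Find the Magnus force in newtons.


FM = 0.5 * CL * rho * A * v^2
FM = 0.5 * 0.34 * 1.27 * 0.0325 * 41.86^2
v^2 = 1752.2596
FM = 0.5 * 0.34 * 1.27 * 0.0325 * 1752.2596 = 12.2952 N

12.2952 N


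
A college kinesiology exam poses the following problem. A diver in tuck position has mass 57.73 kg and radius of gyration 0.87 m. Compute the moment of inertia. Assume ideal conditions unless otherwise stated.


I = m * k^2
I = 57.73 * 0.87^2
I = 57.73 * 0.7569 = 43.6958 kg*m^2

43.6958 kg*m^2


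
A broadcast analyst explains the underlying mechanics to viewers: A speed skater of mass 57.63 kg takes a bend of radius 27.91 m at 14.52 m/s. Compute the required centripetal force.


Fc = m * v^2 / r
v^2 = 14.52^2 = 210.8304
Fc = 57.63 * 210.8304 / 27.91
Fc = 12150.156 / 27.91 = 435.3334 N

435.3334 N


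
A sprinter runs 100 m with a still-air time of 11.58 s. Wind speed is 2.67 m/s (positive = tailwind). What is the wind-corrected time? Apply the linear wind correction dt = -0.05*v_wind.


dt = -0.05 * v_wind = -0.05 * 2.67 = -0.1335 s
t_corrected = t_still + dt = 11.58 + (-0.1335)
t_corrected = 11.4465 s

11.4465 s


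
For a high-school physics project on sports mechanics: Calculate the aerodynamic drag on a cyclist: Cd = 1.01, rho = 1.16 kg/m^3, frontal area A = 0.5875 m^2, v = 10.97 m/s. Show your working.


Fd = 0.5 * Cd * rho * A * v^2
Fd = 0.5 * 1.01 * 1.16 * 0.5875 * 10.97^2
v^2 = 120.3409
Fd = 0.5 * 1.01 * 1.16 * 0.5875 * 120.3409 = 41.4162 N

41.4162 N


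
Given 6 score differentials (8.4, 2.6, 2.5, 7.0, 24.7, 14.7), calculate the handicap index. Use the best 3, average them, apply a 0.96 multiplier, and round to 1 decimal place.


All differentials: 8.4, 2.6, 2.5, 7.0, 24.7, 14.7
Sorted: 2.5, 2.6, 7.0, 8.4, 14.7, 24.7
Best 3: 2.5, 2.6, 7.0
Average of best = 12.1 / 3 = 4.0333
Raw index = 4.0333 * 0.96 = 3.872
Handicap index = round(3.872, 1) = 3.9

3.9


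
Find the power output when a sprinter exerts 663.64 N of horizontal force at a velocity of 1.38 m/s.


P = F * v
P = 663.64 * 1.38
P = 915.8232 W

915.8232 W


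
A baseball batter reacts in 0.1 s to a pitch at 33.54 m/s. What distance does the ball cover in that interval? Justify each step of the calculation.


d = v * t
d = 33.54 * 0.1
d = 3.354 m

3.354 m


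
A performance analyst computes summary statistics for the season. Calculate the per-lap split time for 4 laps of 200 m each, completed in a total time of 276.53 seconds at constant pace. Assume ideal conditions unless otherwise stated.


Split time = total_time / n_laps = 276.53 / 4
Split time = 69.1325 s per lap

69.1325 s


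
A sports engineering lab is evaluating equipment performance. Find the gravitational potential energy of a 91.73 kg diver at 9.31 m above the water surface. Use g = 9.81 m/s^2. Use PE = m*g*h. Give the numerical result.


PE = m * g * h
PE = 91.73 * 9.81 * 9.31
PE = 899.8713 * 9.31 = 8377.8018 J

8377.8018 J


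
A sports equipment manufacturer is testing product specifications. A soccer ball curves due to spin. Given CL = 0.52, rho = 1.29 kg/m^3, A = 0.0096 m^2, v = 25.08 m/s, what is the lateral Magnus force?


FM = 0.5 * CL * rho * A * v^2
FM = 0.5 * 0.52 * 1.29 * 0.0096 * 25.08^2
v^2 = 629.0064
FM = 0.5 * 0.52 * 1.29 * 0.0096 * 629.0064 = 2.0253 N

2.0253 N


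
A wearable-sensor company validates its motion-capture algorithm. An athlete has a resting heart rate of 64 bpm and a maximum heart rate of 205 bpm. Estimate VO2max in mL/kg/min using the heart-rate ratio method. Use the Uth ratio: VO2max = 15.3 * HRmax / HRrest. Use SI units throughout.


VO2max = 15.3 * HRmax / HRrest
VO2max = 15.3 * 205 / 64
VO2max = 3136.5 / 64 = 49.0078 mL/kg/min

49.0078 mL/kg/min


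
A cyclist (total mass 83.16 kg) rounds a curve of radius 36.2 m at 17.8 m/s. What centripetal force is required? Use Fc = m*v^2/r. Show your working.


Fc = m * v^2 / r
v^2 = 17.8^2 = 316.84
Fc = 83.16 * 316.84 / 36.2
Fc = 26348.4144 / 36.2 = 727.8568 N

727.8568 N


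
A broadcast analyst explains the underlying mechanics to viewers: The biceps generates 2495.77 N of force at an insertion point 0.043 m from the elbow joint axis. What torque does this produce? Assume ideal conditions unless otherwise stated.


tau = F * d
tau = 2495.77 * 0.043
tau = 107.3181 N*m

107.3181 N*m
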